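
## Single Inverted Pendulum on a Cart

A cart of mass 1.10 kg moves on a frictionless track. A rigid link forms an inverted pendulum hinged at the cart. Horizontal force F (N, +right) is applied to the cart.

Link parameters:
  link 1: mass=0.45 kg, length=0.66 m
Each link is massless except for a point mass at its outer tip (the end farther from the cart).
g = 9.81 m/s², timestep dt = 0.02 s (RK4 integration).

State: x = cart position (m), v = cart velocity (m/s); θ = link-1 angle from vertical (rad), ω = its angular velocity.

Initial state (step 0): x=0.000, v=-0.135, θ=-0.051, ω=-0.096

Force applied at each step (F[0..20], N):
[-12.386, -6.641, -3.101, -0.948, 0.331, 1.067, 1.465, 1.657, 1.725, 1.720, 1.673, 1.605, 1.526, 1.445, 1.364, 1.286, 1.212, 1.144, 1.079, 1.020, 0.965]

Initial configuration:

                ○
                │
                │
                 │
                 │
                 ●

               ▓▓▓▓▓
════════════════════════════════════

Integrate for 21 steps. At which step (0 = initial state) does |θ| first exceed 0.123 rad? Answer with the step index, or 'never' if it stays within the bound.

Answer: never

Derivation:
apply F[0]=-12.386 → step 1: x=-0.005, v=-0.356, θ=-0.050, ω=0.223
apply F[1]=-6.641 → step 2: x=-0.013, v=-0.473, θ=-0.044, ω=0.386
apply F[2]=-3.101 → step 3: x=-0.023, v=-0.526, θ=-0.035, ω=0.455
apply F[3]=-0.948 → step 4: x=-0.034, v=-0.541, θ=-0.026, ω=0.468
apply F[4]=+0.331 → step 5: x=-0.045, v=-0.533, θ=-0.017, ω=0.450
apply F[5]=+1.067 → step 6: x=-0.055, v=-0.513, θ=-0.008, ω=0.416
apply F[6]=+1.465 → step 7: x=-0.065, v=-0.486, θ=-0.000, ω=0.374
apply F[7]=+1.657 → step 8: x=-0.074, v=-0.456, θ=0.007, ω=0.329
apply F[8]=+1.725 → step 9: x=-0.083, v=-0.425, θ=0.013, ω=0.286
apply F[9]=+1.720 → step 10: x=-0.091, v=-0.395, θ=0.018, ω=0.245
apply F[10]=+1.673 → step 11: x=-0.099, v=-0.367, θ=0.023, ω=0.207
apply F[11]=+1.605 → step 12: x=-0.106, v=-0.339, θ=0.027, ω=0.174
apply F[12]=+1.526 → step 13: x=-0.113, v=-0.314, θ=0.030, ω=0.143
apply F[13]=+1.445 → step 14: x=-0.119, v=-0.290, θ=0.032, ω=0.117
apply F[14]=+1.364 → step 15: x=-0.124, v=-0.268, θ=0.034, ω=0.093
apply F[15]=+1.286 → step 16: x=-0.129, v=-0.247, θ=0.036, ω=0.072
apply F[16]=+1.212 → step 17: x=-0.134, v=-0.228, θ=0.037, ω=0.054
apply F[17]=+1.144 → step 18: x=-0.139, v=-0.211, θ=0.038, ω=0.039
apply F[18]=+1.079 → step 19: x=-0.143, v=-0.194, θ=0.039, ω=0.025
apply F[19]=+1.020 → step 20: x=-0.146, v=-0.179, θ=0.039, ω=0.013
apply F[20]=+0.965 → step 21: x=-0.150, v=-0.164, θ=0.039, ω=0.003
max |θ| = 0.051 ≤ 0.123 over all 22 states.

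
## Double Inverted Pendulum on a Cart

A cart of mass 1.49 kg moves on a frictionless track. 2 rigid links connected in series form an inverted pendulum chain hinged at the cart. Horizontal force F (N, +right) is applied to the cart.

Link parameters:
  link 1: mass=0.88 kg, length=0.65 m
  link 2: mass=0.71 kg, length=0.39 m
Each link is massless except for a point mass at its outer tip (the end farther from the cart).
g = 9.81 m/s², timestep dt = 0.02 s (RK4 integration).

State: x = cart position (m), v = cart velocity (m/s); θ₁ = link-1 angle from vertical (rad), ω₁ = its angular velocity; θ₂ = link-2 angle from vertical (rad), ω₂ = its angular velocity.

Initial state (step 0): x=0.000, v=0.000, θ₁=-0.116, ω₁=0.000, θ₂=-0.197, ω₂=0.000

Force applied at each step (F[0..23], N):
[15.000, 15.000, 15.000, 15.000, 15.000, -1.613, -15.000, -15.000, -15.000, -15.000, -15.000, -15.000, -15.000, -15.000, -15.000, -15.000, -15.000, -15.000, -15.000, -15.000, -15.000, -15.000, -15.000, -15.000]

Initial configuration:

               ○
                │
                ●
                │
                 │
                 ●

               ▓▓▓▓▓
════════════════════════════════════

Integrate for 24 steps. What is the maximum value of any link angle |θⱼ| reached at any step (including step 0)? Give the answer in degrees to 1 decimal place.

Answer: 54.1°

Derivation:
apply F[0]=+15.000 → step 1: x=0.002, v=0.222, θ₁=-0.120, ω₁=-0.358, θ₂=-0.198, ω₂=-0.062
apply F[1]=+15.000 → step 2: x=0.009, v=0.445, θ₁=-0.130, ω₁=-0.721, θ₂=-0.199, ω₂=-0.118
apply F[2]=+15.000 → step 3: x=0.020, v=0.669, θ₁=-0.148, ω₁=-1.092, θ₂=-0.202, ω₂=-0.161
apply F[3]=+15.000 → step 4: x=0.036, v=0.893, θ₁=-0.174, ω₁=-1.474, θ₂=-0.206, ω₂=-0.189
apply F[4]=+15.000 → step 5: x=0.056, v=1.118, θ₁=-0.208, ω₁=-1.867, θ₂=-0.210, ω₂=-0.198
apply F[5]=-1.613 → step 6: x=0.078, v=1.130, θ₁=-0.246, ω₁=-1.956, θ₂=-0.214, ω₂=-0.189
apply F[6]=-15.000 → step 7: x=0.099, v=0.979, θ₁=-0.283, ω₁=-1.822, θ₂=-0.217, ω₂=-0.147
apply F[7]=-15.000 → step 8: x=0.117, v=0.837, θ₁=-0.319, ω₁=-1.722, θ₂=-0.219, ω₂=-0.075
apply F[8]=-15.000 → step 9: x=0.133, v=0.703, θ₁=-0.353, ω₁=-1.654, θ₂=-0.220, ω₂=0.027
apply F[9]=-15.000 → step 10: x=0.146, v=0.575, θ₁=-0.385, ω₁=-1.614, θ₂=-0.218, ω₂=0.159
apply F[10]=-15.000 → step 11: x=0.156, v=0.453, θ₁=-0.417, ω₁=-1.601, θ₂=-0.213, ω₂=0.321
apply F[11]=-15.000 → step 12: x=0.164, v=0.335, θ₁=-0.449, ω₁=-1.613, θ₂=-0.205, ω₂=0.512
apply F[12]=-15.000 → step 13: x=0.169, v=0.220, θ₁=-0.482, ω₁=-1.647, θ₂=-0.193, ω₂=0.733
apply F[13]=-15.000 → step 14: x=0.173, v=0.107, θ₁=-0.515, ω₁=-1.702, θ₂=-0.175, ω₂=0.982
apply F[14]=-15.000 → step 15: x=0.174, v=-0.005, θ₁=-0.550, ω₁=-1.773, θ₂=-0.153, ω₂=1.257
apply F[15]=-15.000 → step 16: x=0.172, v=-0.117, θ₁=-0.586, ω₁=-1.858, θ₂=-0.125, ω₂=1.555
apply F[16]=-15.000 → step 17: x=0.169, v=-0.231, θ₁=-0.625, ω₁=-1.953, θ₂=-0.091, ω₂=1.872
apply F[17]=-15.000 → step 18: x=0.163, v=-0.348, θ₁=-0.665, ω₁=-2.052, θ₂=-0.050, ω₂=2.203
apply F[18]=-15.000 → step 19: x=0.155, v=-0.469, θ₁=-0.707, ω₁=-2.153, θ₂=-0.003, ω₂=2.541
apply F[19]=-15.000 → step 20: x=0.144, v=-0.594, θ₁=-0.751, ω₁=-2.250, θ₂=0.052, ω₂=2.881
apply F[20]=-15.000 → step 21: x=0.131, v=-0.723, θ₁=-0.797, ω₁=-2.340, θ₂=0.113, ω₂=3.218
apply F[21]=-15.000 → step 22: x=0.115, v=-0.856, θ₁=-0.844, ω₁=-2.421, θ₂=0.180, ω₂=3.550
apply F[22]=-15.000 → step 23: x=0.097, v=-0.993, θ₁=-0.893, ω₁=-2.491, θ₂=0.255, ω₂=3.877
apply F[23]=-15.000 → step 24: x=0.076, v=-1.131, θ₁=-0.944, ω₁=-2.550, θ₂=0.335, ω₂=4.199
Max |angle| over trajectory = 0.944 rad = 54.1°.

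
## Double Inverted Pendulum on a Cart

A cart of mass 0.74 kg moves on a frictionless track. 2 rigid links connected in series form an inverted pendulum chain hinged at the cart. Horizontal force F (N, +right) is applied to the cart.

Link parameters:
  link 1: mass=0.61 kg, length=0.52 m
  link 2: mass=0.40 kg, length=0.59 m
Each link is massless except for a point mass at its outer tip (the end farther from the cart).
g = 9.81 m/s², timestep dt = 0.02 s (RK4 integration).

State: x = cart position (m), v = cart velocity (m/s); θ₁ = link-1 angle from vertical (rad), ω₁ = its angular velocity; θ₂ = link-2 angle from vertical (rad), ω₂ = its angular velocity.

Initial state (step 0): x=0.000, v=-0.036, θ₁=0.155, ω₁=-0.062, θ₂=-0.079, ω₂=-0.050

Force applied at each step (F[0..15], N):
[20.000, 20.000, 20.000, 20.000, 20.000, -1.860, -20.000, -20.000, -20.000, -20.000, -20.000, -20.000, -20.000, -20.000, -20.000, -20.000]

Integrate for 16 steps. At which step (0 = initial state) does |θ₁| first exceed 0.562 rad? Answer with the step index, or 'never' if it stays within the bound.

apply F[0]=+20.000 → step 1: x=0.004, v=0.452, θ₁=0.146, ω₁=-0.860, θ₂=-0.082, ω₂=-0.215
apply F[1]=+20.000 → step 2: x=0.018, v=0.949, θ₁=0.120, ω₁=-1.694, θ₂=-0.087, ω₂=-0.359
apply F[2]=+20.000 → step 3: x=0.042, v=1.463, θ₁=0.078, ω₁=-2.594, θ₂=-0.096, ω₂=-0.463
apply F[3]=+20.000 → step 4: x=0.077, v=1.995, θ₁=0.016, ω₁=-3.575, θ₂=-0.106, ω₂=-0.514
apply F[4]=+20.000 → step 5: x=0.122, v=2.534, θ₁=-0.066, ω₁=-4.619, θ₂=-0.116, ω₂=-0.517
apply F[5]=-1.860 → step 6: x=0.172, v=2.481, θ₁=-0.158, ω₁=-4.560, θ₂=-0.126, ω₂=-0.517
apply F[6]=-20.000 → step 7: x=0.217, v=1.973, θ₁=-0.240, ω₁=-3.688, θ₂=-0.136, ω₂=-0.493
apply F[7]=-20.000 → step 8: x=0.251, v=1.506, θ₁=-0.306, ω₁=-2.958, θ₂=-0.146, ω₂=-0.419
apply F[8]=-20.000 → step 9: x=0.277, v=1.076, θ₁=-0.359, ω₁=-2.356, θ₂=-0.153, ω₂=-0.292
apply F[9]=-20.000 → step 10: x=0.295, v=0.675, θ₁=-0.401, ω₁=-1.856, θ₂=-0.157, ω₂=-0.118
apply F[10]=-20.000 → step 11: x=0.304, v=0.296, θ₁=-0.434, ω₁=-1.436, θ₂=-0.157, ω₂=0.093
apply F[11]=-20.000 → step 12: x=0.307, v=-0.067, θ₁=-0.459, ω₁=-1.073, θ₂=-0.153, ω₂=0.335
apply F[12]=-20.000 → step 13: x=0.302, v=-0.420, θ₁=-0.477, ω₁=-0.752, θ₂=-0.144, ω₂=0.604
apply F[13]=-20.000 → step 14: x=0.290, v=-0.766, θ₁=-0.489, ω₁=-0.459, θ₂=-0.129, ω₂=0.895
apply F[14]=-20.000 → step 15: x=0.271, v=-1.111, θ₁=-0.495, ω₁=-0.180, θ₂=-0.108, ω₂=1.206
apply F[15]=-20.000 → step 16: x=0.245, v=-1.457, θ₁=-0.496, ω₁=0.097, θ₂=-0.080, ω₂=1.534
max |θ₁| = 0.496 ≤ 0.562 over all 17 states.

Answer: never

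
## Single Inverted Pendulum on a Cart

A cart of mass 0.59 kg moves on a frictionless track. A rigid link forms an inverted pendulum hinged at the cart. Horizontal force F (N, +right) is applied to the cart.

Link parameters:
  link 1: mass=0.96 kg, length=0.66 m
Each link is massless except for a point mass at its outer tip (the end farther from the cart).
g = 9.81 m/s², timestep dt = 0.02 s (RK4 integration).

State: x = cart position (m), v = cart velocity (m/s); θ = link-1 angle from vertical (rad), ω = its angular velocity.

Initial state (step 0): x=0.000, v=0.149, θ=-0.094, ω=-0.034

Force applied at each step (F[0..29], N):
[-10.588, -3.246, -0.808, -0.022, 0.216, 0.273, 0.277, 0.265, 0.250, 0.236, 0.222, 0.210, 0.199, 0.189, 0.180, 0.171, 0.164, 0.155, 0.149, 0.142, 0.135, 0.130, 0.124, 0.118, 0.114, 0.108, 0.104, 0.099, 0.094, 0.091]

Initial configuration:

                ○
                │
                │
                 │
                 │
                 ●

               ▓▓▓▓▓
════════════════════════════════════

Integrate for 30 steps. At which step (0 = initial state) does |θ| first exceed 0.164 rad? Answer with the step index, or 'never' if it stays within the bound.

Answer: never

Derivation:
apply F[0]=-10.588 → step 1: x=-0.000, v=-0.176, θ=-0.090, ω=0.429
apply F[1]=-3.246 → step 2: x=-0.005, v=-0.258, θ=-0.081, ω=0.528
apply F[2]=-0.808 → step 3: x=-0.010, v=-0.262, θ=-0.070, ω=0.511
apply F[3]=-0.022 → step 4: x=-0.015, v=-0.243, θ=-0.060, ω=0.462
apply F[4]=+0.216 → step 5: x=-0.019, v=-0.218, θ=-0.052, ω=0.408
apply F[5]=+0.273 → step 6: x=-0.024, v=-0.194, θ=-0.044, ω=0.357
apply F[6]=+0.277 → step 7: x=-0.027, v=-0.171, θ=-0.037, ω=0.312
apply F[7]=+0.265 → step 8: x=-0.030, v=-0.152, θ=-0.032, ω=0.271
apply F[8]=+0.250 → step 9: x=-0.033, v=-0.134, θ=-0.027, ω=0.236
apply F[9]=+0.236 → step 10: x=-0.036, v=-0.118, θ=-0.022, ω=0.205
apply F[10]=+0.222 → step 11: x=-0.038, v=-0.104, θ=-0.018, ω=0.178
apply F[11]=+0.210 → step 12: x=-0.040, v=-0.092, θ=-0.015, ω=0.154
apply F[12]=+0.199 → step 13: x=-0.042, v=-0.081, θ=-0.012, ω=0.133
apply F[13]=+0.189 → step 14: x=-0.043, v=-0.071, θ=-0.010, ω=0.115
apply F[14]=+0.180 → step 15: x=-0.045, v=-0.062, θ=-0.007, ω=0.099
apply F[15]=+0.171 → step 16: x=-0.046, v=-0.054, θ=-0.006, ω=0.085
apply F[16]=+0.164 → step 17: x=-0.047, v=-0.047, θ=-0.004, ω=0.073
apply F[17]=+0.155 → step 18: x=-0.048, v=-0.041, θ=-0.003, ω=0.063
apply F[18]=+0.149 → step 19: x=-0.048, v=-0.035, θ=-0.002, ω=0.053
apply F[19]=+0.142 → step 20: x=-0.049, v=-0.030, θ=-0.001, ω=0.045
apply F[20]=+0.135 → step 21: x=-0.050, v=-0.025, θ=0.000, ω=0.038
apply F[21]=+0.130 → step 22: x=-0.050, v=-0.021, θ=0.001, ω=0.032
apply F[22]=+0.124 → step 23: x=-0.050, v=-0.017, θ=0.002, ω=0.027
apply F[23]=+0.118 → step 24: x=-0.051, v=-0.014, θ=0.002, ω=0.022
apply F[24]=+0.114 → step 25: x=-0.051, v=-0.011, θ=0.002, ω=0.018
apply F[25]=+0.108 → step 26: x=-0.051, v=-0.008, θ=0.003, ω=0.014
apply F[26]=+0.104 → step 27: x=-0.051, v=-0.005, θ=0.003, ω=0.011
apply F[27]=+0.099 → step 28: x=-0.051, v=-0.003, θ=0.003, ω=0.009
apply F[28]=+0.094 → step 29: x=-0.051, v=-0.001, θ=0.003, ω=0.006
apply F[29]=+0.091 → step 30: x=-0.051, v=0.001, θ=0.003, ω=0.004
max |θ| = 0.094 ≤ 0.164 over all 31 states.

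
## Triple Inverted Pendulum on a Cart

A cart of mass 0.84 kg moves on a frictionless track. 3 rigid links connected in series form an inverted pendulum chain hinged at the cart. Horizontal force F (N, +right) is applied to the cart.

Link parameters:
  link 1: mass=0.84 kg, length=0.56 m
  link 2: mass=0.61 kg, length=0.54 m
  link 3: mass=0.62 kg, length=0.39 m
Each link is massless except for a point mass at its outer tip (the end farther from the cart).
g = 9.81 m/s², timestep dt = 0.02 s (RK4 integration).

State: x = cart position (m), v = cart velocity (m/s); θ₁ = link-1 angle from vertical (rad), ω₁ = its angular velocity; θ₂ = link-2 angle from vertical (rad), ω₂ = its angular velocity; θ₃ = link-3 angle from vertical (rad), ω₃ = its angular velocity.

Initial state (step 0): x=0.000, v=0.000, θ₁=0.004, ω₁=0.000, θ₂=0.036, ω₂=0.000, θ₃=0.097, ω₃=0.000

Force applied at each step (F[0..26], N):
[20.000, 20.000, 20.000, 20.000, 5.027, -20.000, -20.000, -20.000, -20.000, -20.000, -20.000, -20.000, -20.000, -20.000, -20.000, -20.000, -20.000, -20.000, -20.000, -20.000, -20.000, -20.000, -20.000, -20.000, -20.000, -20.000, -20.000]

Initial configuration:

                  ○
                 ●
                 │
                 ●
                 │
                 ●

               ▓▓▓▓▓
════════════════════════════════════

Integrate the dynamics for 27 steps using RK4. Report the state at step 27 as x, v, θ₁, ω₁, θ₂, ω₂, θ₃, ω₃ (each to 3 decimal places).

apply F[0]=+20.000 → step 1: x=0.005, v=0.476, θ₁=-0.005, ω₁=-0.866, θ₂=0.036, ω₂=0.009, θ₃=0.098, ω₃=0.061
apply F[1]=+20.000 → step 2: x=0.019, v=0.958, θ₁=-0.031, ω₁=-1.757, θ₂=0.036, ω₂=0.029, θ₃=0.099, ω₃=0.115
apply F[2]=+20.000 → step 3: x=0.043, v=1.448, θ₁=-0.075, ω₁=-2.674, θ₂=0.037, ω₂=0.060, θ₃=0.102, ω₃=0.152
apply F[3]=+20.000 → step 4: x=0.077, v=1.932, θ₁=-0.138, ω₁=-3.580, θ₂=0.039, ω₂=0.075, θ₃=0.105, ω₃=0.163
apply F[4]=+5.027 → step 5: x=0.117, v=2.057, θ₁=-0.212, ω₁=-3.869, θ₂=0.040, ω₂=0.087, θ₃=0.109, ω₃=0.168
apply F[5]=-20.000 → step 6: x=0.154, v=1.659, θ₁=-0.284, ω₁=-3.357, θ₂=0.043, ω₂=0.238, θ₃=0.112, ω₃=0.211
apply F[6]=-20.000 → step 7: x=0.184, v=1.302, θ₁=-0.347, ω₁=-2.993, θ₂=0.050, ω₂=0.471, θ₃=0.117, ω₃=0.261
apply F[7]=-20.000 → step 8: x=0.206, v=0.975, θ₁=-0.405, ω₁=-2.742, θ₂=0.063, ω₂=0.770, θ₃=0.123, ω₃=0.310
apply F[8]=-20.000 → step 9: x=0.223, v=0.669, θ₁=-0.458, ω₁=-2.570, θ₂=0.082, ω₂=1.119, θ₃=0.129, ω₃=0.350
apply F[9]=-20.000 → step 10: x=0.233, v=0.376, θ₁=-0.508, ω₁=-2.449, θ₂=0.108, ω₂=1.508, θ₃=0.137, ω₃=0.375
apply F[10]=-20.000 → step 11: x=0.238, v=0.090, θ₁=-0.556, ω₁=-2.356, θ₂=0.142, ω₂=1.927, θ₃=0.144, ω₃=0.385
apply F[11]=-20.000 → step 12: x=0.237, v=-0.194, θ₁=-0.602, ω₁=-2.272, θ₂=0.185, ω₂=2.368, θ₃=0.152, ω₃=0.379
apply F[12]=-20.000 → step 13: x=0.230, v=-0.478, θ₁=-0.647, ω₁=-2.181, θ₂=0.237, ω₂=2.825, θ₃=0.159, ω₃=0.362
apply F[13]=-20.000 → step 14: x=0.218, v=-0.763, θ₁=-0.689, ω₁=-2.067, θ₂=0.298, ω₂=3.291, θ₃=0.166, ω₃=0.345
apply F[14]=-20.000 → step 15: x=0.199, v=-1.048, θ₁=-0.729, ω₁=-1.922, θ₂=0.369, ω₂=3.761, θ₃=0.173, ω₃=0.341
apply F[15]=-20.000 → step 16: x=0.176, v=-1.331, θ₁=-0.766, ω₁=-1.735, θ₂=0.449, ω₂=4.234, θ₃=0.180, ω₃=0.370
apply F[16]=-20.000 → step 17: x=0.146, v=-1.607, θ₁=-0.798, ω₁=-1.500, θ₂=0.538, ω₂=4.705, θ₃=0.188, ω₃=0.453
apply F[17]=-20.000 → step 18: x=0.111, v=-1.875, θ₁=-0.825, ω₁=-1.213, θ₂=0.637, ω₂=5.174, θ₃=0.199, ω₃=0.617
apply F[18]=-20.000 → step 19: x=0.071, v=-2.128, θ₁=-0.846, ω₁=-0.874, θ₂=0.745, ω₂=5.639, θ₃=0.214, ω₃=0.891
apply F[19]=-20.000 → step 20: x=0.026, v=-2.363, θ₁=-0.860, ω₁=-0.483, θ₂=0.862, ω₂=6.098, θ₃=0.236, ω₃=1.304
apply F[20]=-20.000 → step 21: x=-0.023, v=-2.576, θ₁=-0.865, ω₁=-0.043, θ₂=0.989, ω₂=6.547, θ₃=0.267, ω₃=1.886
apply F[21]=-20.000 → step 22: x=-0.076, v=-2.765, θ₁=-0.861, ω₁=0.439, θ₂=1.124, ω₂=6.976, θ₃=0.312, ω₃=2.662
apply F[22]=-20.000 → step 23: x=-0.133, v=-2.926, θ₁=-0.848, ω₁=0.953, θ₂=1.268, ω₂=7.369, θ₃=0.375, ω₃=3.654
apply F[23]=-20.000 → step 24: x=-0.193, v=-3.060, θ₁=-0.823, ω₁=1.486, θ₂=1.418, ω₂=7.696, θ₃=0.460, ω₃=4.876
apply F[24]=-20.000 → step 25: x=-0.256, v=-3.168, θ₁=-0.788, ω₁=2.022, θ₂=1.575, ω₂=7.914, θ₃=0.572, ω₃=6.328
apply F[25]=-20.000 → step 26: x=-0.320, v=-3.256, θ₁=-0.742, ω₁=2.545, θ₂=1.734, ω₂=7.962, θ₃=0.715, ω₃=7.990
apply F[26]=-20.000 → step 27: x=-0.386, v=-3.332, θ₁=-0.687, ω₁=3.046, θ₂=1.892, ω₂=7.768, θ₃=0.892, ω₃=9.826

Answer: x=-0.386, v=-3.332, θ₁=-0.687, ω₁=3.046, θ₂=1.892, ω₂=7.768, θ₃=0.892, ω₃=9.826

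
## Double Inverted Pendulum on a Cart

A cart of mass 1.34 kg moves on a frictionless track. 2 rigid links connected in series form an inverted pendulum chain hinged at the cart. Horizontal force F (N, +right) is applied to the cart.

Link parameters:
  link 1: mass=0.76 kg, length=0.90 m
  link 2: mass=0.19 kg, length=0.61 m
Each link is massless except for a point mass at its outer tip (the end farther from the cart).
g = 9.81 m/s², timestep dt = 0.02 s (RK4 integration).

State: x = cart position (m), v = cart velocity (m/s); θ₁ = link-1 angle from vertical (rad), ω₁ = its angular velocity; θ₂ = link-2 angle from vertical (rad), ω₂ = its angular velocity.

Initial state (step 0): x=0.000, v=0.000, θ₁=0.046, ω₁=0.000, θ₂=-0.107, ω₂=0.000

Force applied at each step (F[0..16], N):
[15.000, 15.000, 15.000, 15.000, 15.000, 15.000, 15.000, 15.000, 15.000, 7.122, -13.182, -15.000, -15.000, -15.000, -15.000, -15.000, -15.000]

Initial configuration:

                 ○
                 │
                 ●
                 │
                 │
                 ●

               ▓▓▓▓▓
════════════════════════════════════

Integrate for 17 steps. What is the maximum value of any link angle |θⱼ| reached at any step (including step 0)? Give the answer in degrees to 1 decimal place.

apply F[0]=+15.000 → step 1: x=0.002, v=0.217, θ₁=0.044, ω₁=-0.223, θ₂=-0.108, ω₂=-0.064
apply F[1]=+15.000 → step 2: x=0.009, v=0.435, θ₁=0.037, ω₁=-0.448, θ₂=-0.110, ω₂=-0.125
apply F[2]=+15.000 → step 3: x=0.020, v=0.655, θ₁=0.026, ω₁=-0.677, θ₂=-0.113, ω₂=-0.182
apply F[3]=+15.000 → step 4: x=0.035, v=0.876, θ₁=0.010, ω₁=-0.912, θ₂=-0.117, ω₂=-0.233
apply F[4]=+15.000 → step 5: x=0.055, v=1.100, θ₁=-0.011, ω₁=-1.155, θ₂=-0.122, ω₂=-0.276
apply F[5]=+15.000 → step 6: x=0.079, v=1.327, θ₁=-0.036, ω₁=-1.407, θ₂=-0.128, ω₂=-0.310
apply F[6]=+15.000 → step 7: x=0.108, v=1.556, θ₁=-0.067, ω₁=-1.669, θ₂=-0.134, ω₂=-0.333
apply F[7]=+15.000 → step 8: x=0.141, v=1.786, θ₁=-0.103, ω₁=-1.941, θ₂=-0.141, ω₂=-0.346
apply F[8]=+15.000 → step 9: x=0.179, v=2.018, θ₁=-0.145, ω₁=-2.223, θ₂=-0.148, ω₂=-0.350
apply F[9]=+7.122 → step 10: x=0.221, v=2.133, θ₁=-0.191, ω₁=-2.386, θ₂=-0.155, ω₂=-0.347
apply F[10]=-13.182 → step 11: x=0.262, v=1.957, θ₁=-0.237, ω₁=-2.243, θ₂=-0.162, ω₂=-0.332
apply F[11]=-15.000 → step 12: x=0.299, v=1.761, θ₁=-0.280, ω₁=-2.092, θ₂=-0.168, ω₂=-0.302
apply F[12]=-15.000 → step 13: x=0.332, v=1.572, θ₁=-0.321, ω₁=-1.963, θ₂=-0.174, ω₂=-0.257
apply F[13]=-15.000 → step 14: x=0.362, v=1.391, θ₁=-0.359, ω₁=-1.853, θ₂=-0.178, ω₂=-0.198
apply F[14]=-15.000 → step 15: x=0.388, v=1.216, θ₁=-0.395, ω₁=-1.763, θ₂=-0.182, ω₂=-0.123
apply F[15]=-15.000 → step 16: x=0.410, v=1.046, θ₁=-0.430, ω₁=-1.689, θ₂=-0.183, ω₂=-0.033
apply F[16]=-15.000 → step 17: x=0.430, v=0.882, θ₁=-0.463, ω₁=-1.633, θ₂=-0.183, ω₂=0.071
Max |angle| over trajectory = 0.463 rad = 26.5°.

Answer: 26.5°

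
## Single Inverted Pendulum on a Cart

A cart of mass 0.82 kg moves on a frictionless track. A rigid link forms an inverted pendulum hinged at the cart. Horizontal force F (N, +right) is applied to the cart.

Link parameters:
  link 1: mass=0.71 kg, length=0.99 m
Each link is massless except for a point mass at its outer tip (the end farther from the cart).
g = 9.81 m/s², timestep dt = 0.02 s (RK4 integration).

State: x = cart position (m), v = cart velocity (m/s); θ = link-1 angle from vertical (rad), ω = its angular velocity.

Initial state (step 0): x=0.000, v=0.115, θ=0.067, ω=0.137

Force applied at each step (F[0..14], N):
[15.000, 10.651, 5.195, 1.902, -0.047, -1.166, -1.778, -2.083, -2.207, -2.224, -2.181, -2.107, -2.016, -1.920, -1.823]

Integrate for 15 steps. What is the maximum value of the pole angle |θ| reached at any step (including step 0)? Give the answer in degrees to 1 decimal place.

apply F[0]=+15.000 → step 1: x=0.006, v=0.468, θ=0.066, ω=-0.206
apply F[1]=+10.651 → step 2: x=0.018, v=0.716, θ=0.060, ω=-0.443
apply F[2]=+5.195 → step 3: x=0.033, v=0.834, θ=0.050, ω=-0.551
apply F[3]=+1.902 → step 4: x=0.050, v=0.873, θ=0.039, ω=-0.581
apply F[4]=-0.047 → step 5: x=0.068, v=0.866, θ=0.027, ω=-0.568
apply F[5]=-1.166 → step 6: x=0.085, v=0.834, θ=0.016, ω=-0.532
apply F[6]=-1.778 → step 7: x=0.101, v=0.789, θ=0.006, ω=-0.484
apply F[7]=-2.083 → step 8: x=0.116, v=0.738, θ=-0.003, ω=-0.432
apply F[8]=-2.207 → step 9: x=0.130, v=0.685, θ=-0.011, ω=-0.380
apply F[9]=-2.224 → step 10: x=0.144, v=0.634, θ=-0.018, ω=-0.331
apply F[10]=-2.181 → step 11: x=0.156, v=0.584, θ=-0.025, ω=-0.285
apply F[11]=-2.107 → step 12: x=0.167, v=0.537, θ=-0.030, ω=-0.244
apply F[12]=-2.016 → step 13: x=0.177, v=0.494, θ=-0.034, ω=-0.206
apply F[13]=-1.920 → step 14: x=0.187, v=0.453, θ=-0.038, ω=-0.172
apply F[14]=-1.823 → step 15: x=0.195, v=0.415, θ=-0.041, ω=-0.142
Max |angle| over trajectory = 0.067 rad = 3.8°.

Answer: 3.8°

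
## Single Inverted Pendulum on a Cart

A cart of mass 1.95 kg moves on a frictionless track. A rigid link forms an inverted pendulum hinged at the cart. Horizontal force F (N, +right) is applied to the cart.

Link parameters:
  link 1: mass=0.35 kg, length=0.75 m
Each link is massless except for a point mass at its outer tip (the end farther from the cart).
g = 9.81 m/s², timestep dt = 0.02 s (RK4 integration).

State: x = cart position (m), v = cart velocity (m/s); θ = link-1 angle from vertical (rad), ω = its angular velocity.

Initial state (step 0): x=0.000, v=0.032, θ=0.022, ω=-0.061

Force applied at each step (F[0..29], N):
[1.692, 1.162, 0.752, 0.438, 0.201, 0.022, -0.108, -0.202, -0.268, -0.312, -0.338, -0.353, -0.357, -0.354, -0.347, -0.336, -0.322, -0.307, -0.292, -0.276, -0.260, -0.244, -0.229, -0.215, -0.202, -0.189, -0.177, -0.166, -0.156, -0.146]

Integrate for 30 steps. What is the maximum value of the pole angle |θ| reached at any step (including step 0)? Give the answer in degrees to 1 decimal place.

Answer: 1.3°

Derivation:
apply F[0]=+1.692 → step 1: x=0.001, v=0.049, θ=0.021, ω=-0.078
apply F[1]=+1.162 → step 2: x=0.002, v=0.060, θ=0.019, ω=-0.087
apply F[2]=+0.752 → step 3: x=0.003, v=0.067, θ=0.017, ω=-0.092
apply F[3]=+0.438 → step 4: x=0.005, v=0.071, θ=0.015, ω=-0.093
apply F[4]=+0.201 → step 5: x=0.006, v=0.072, θ=0.013, ω=-0.091
apply F[5]=+0.022 → step 6: x=0.007, v=0.072, θ=0.012, ω=-0.088
apply F[6]=-0.108 → step 7: x=0.009, v=0.071, θ=0.010, ω=-0.083
apply F[7]=-0.202 → step 8: x=0.010, v=0.068, θ=0.008, ω=-0.077
apply F[8]=-0.268 → step 9: x=0.012, v=0.065, θ=0.007, ω=-0.071
apply F[9]=-0.312 → step 10: x=0.013, v=0.062, θ=0.006, ω=-0.065
apply F[10]=-0.338 → step 11: x=0.014, v=0.058, θ=0.004, ω=-0.059
apply F[11]=-0.353 → step 12: x=0.015, v=0.054, θ=0.003, ω=-0.053
apply F[12]=-0.357 → step 13: x=0.016, v=0.051, θ=0.002, ω=-0.047
apply F[13]=-0.354 → step 14: x=0.017, v=0.047, θ=0.001, ω=-0.042
apply F[14]=-0.347 → step 15: x=0.018, v=0.043, θ=0.000, ω=-0.037
apply F[15]=-0.336 → step 16: x=0.019, v=0.040, θ=-0.000, ω=-0.032
apply F[16]=-0.322 → step 17: x=0.020, v=0.037, θ=-0.001, ω=-0.028
apply F[17]=-0.307 → step 18: x=0.020, v=0.034, θ=-0.001, ω=-0.024
apply F[18]=-0.292 → step 19: x=0.021, v=0.031, θ=-0.002, ω=-0.021
apply F[19]=-0.276 → step 20: x=0.022, v=0.028, θ=-0.002, ω=-0.017
apply F[20]=-0.260 → step 21: x=0.022, v=0.025, θ=-0.002, ω=-0.015
apply F[21]=-0.244 → step 22: x=0.023, v=0.023, θ=-0.003, ω=-0.012
apply F[22]=-0.229 → step 23: x=0.023, v=0.021, θ=-0.003, ω=-0.010
apply F[23]=-0.215 → step 24: x=0.023, v=0.019, θ=-0.003, ω=-0.008
apply F[24]=-0.202 → step 25: x=0.024, v=0.017, θ=-0.003, ω=-0.006
apply F[25]=-0.189 → step 26: x=0.024, v=0.015, θ=-0.003, ω=-0.005
apply F[26]=-0.177 → step 27: x=0.024, v=0.013, θ=-0.003, ω=-0.003
apply F[27]=-0.166 → step 28: x=0.025, v=0.011, θ=-0.004, ω=-0.002
apply F[28]=-0.156 → step 29: x=0.025, v=0.010, θ=-0.004, ω=-0.001
apply F[29]=-0.146 → step 30: x=0.025, v=0.009, θ=-0.004, ω=0.000
Max |angle| over trajectory = 0.022 rad = 1.3°.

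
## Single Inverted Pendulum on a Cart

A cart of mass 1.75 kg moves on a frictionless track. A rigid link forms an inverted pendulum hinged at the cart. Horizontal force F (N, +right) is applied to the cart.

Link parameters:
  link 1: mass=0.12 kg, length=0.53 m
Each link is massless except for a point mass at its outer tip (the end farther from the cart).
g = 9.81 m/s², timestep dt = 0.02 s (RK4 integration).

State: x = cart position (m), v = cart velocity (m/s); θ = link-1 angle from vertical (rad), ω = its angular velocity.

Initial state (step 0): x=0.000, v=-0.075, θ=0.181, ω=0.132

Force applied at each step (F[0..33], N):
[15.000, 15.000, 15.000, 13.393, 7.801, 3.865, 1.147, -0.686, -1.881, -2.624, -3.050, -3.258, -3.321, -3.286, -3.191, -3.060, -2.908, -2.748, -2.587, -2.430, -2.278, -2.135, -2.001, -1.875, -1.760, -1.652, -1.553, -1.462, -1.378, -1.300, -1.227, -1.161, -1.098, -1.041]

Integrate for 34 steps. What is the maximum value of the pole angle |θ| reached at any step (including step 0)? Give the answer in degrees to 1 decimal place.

apply F[0]=+15.000 → step 1: x=0.000, v=0.094, θ=0.181, ω=-0.114
apply F[1]=+15.000 → step 2: x=0.004, v=0.262, θ=0.176, ω=-0.361
apply F[2]=+15.000 → step 3: x=0.011, v=0.431, θ=0.167, ω=-0.612
apply F[3]=+13.393 → step 4: x=0.021, v=0.582, θ=0.152, ω=-0.834
apply F[4]=+7.801 → step 5: x=0.033, v=0.669, θ=0.134, ω=-0.944
apply F[5]=+3.865 → step 6: x=0.047, v=0.712, θ=0.115, ω=-0.977
apply F[6]=+1.147 → step 7: x=0.061, v=0.723, θ=0.096, ω=-0.960
apply F[7]=-0.686 → step 8: x=0.076, v=0.715, θ=0.077, ω=-0.912
apply F[8]=-1.881 → step 9: x=0.090, v=0.692, θ=0.060, ω=-0.844
apply F[9]=-2.624 → step 10: x=0.103, v=0.662, θ=0.044, ω=-0.767
apply F[10]=-3.050 → step 11: x=0.116, v=0.626, θ=0.029, ω=-0.687
apply F[11]=-3.258 → step 12: x=0.128, v=0.589, θ=0.016, ω=-0.608
apply F[12]=-3.321 → step 13: x=0.140, v=0.551, θ=0.005, ω=-0.533
apply F[13]=-3.286 → step 14: x=0.151, v=0.513, θ=-0.005, ω=-0.462
apply F[14]=-3.191 → step 15: x=0.160, v=0.477, θ=-0.014, ω=-0.397
apply F[15]=-3.060 → step 16: x=0.170, v=0.442, θ=-0.021, ω=-0.338
apply F[16]=-2.908 → step 17: x=0.178, v=0.409, θ=-0.027, ω=-0.285
apply F[17]=-2.748 → step 18: x=0.186, v=0.378, θ=-0.033, ω=-0.237
apply F[18]=-2.587 → step 19: x=0.193, v=0.349, θ=-0.037, ω=-0.196
apply F[19]=-2.430 → step 20: x=0.200, v=0.322, θ=-0.040, ω=-0.158
apply F[20]=-2.278 → step 21: x=0.206, v=0.296, θ=-0.043, ω=-0.126
apply F[21]=-2.135 → step 22: x=0.212, v=0.272, θ=-0.046, ω=-0.098
apply F[22]=-2.001 → step 23: x=0.217, v=0.250, θ=-0.047, ω=-0.073
apply F[23]=-1.875 → step 24: x=0.222, v=0.229, θ=-0.049, ω=-0.051
apply F[24]=-1.760 → step 25: x=0.226, v=0.210, θ=-0.049, ω=-0.033
apply F[25]=-1.652 → step 26: x=0.230, v=0.192, θ=-0.050, ω=-0.017
apply F[26]=-1.553 → step 27: x=0.234, v=0.175, θ=-0.050, ω=-0.003
apply F[27]=-1.462 → step 28: x=0.237, v=0.159, θ=-0.050, ω=0.008
apply F[28]=-1.378 → step 29: x=0.240, v=0.144, θ=-0.050, ω=0.018
apply F[29]=-1.300 → step 30: x=0.243, v=0.129, θ=-0.049, ω=0.027
apply F[30]=-1.227 → step 31: x=0.245, v=0.116, θ=-0.049, ω=0.034
apply F[31]=-1.161 → step 32: x=0.248, v=0.103, θ=-0.048, ω=0.040
apply F[32]=-1.098 → step 33: x=0.250, v=0.091, θ=-0.047, ω=0.045
apply F[33]=-1.041 → step 34: x=0.251, v=0.080, θ=-0.046, ω=0.049
Max |angle| over trajectory = 0.181 rad = 10.4°.

Answer: 10.4°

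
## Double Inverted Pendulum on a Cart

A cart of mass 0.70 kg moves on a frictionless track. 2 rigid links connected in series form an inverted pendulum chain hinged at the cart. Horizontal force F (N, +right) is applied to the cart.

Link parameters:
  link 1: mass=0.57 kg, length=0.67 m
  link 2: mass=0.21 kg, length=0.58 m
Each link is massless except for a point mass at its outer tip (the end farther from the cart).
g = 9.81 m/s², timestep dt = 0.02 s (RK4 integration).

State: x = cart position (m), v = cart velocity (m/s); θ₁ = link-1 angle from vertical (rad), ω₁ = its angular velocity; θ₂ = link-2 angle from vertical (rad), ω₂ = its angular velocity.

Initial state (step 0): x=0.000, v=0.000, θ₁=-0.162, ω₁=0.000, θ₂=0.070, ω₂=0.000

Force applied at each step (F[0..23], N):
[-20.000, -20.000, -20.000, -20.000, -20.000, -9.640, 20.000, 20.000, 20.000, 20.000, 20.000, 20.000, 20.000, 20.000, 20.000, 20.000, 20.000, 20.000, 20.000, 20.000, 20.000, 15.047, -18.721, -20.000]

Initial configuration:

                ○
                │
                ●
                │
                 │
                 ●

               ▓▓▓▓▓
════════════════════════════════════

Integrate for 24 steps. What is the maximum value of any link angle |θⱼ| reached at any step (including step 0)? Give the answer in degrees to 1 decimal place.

apply F[0]=-20.000 → step 1: x=-0.005, v=-0.524, θ₁=-0.155, ω₁=0.692, θ₂=0.071, ω₂=0.145
apply F[1]=-20.000 → step 2: x=-0.021, v=-1.054, θ₁=-0.134, ω₁=1.404, θ₂=0.076, ω₂=0.274
apply F[2]=-20.000 → step 3: x=-0.047, v=-1.598, θ₁=-0.099, ω₁=2.153, θ₂=0.082, ω₂=0.372
apply F[3]=-20.000 → step 4: x=-0.085, v=-2.157, θ₁=-0.048, ω₁=2.950, θ₂=0.090, ω₂=0.429
apply F[4]=-20.000 → step 5: x=-0.134, v=-2.726, θ₁=0.020, ω₁=3.792, θ₂=0.099, ω₂=0.443
apply F[5]=-9.640 → step 6: x=-0.191, v=-2.999, θ₁=0.100, ω₁=4.216, θ₂=0.108, ω₂=0.441
apply F[6]=+20.000 → step 7: x=-0.245, v=-2.440, θ₁=0.176, ω₁=3.432, θ₂=0.117, ω₂=0.434
apply F[7]=+20.000 → step 8: x=-0.289, v=-1.909, θ₁=0.237, ω₁=2.725, θ₂=0.125, ω₂=0.398
apply F[8]=+20.000 → step 9: x=-0.322, v=-1.407, θ₁=0.286, ω₁=2.095, θ₂=0.132, ω₂=0.322
apply F[9]=+20.000 → step 10: x=-0.345, v=-0.930, θ₁=0.322, ω₁=1.530, θ₂=0.138, ω₂=0.210
apply F[10]=+20.000 → step 11: x=-0.359, v=-0.472, θ₁=0.347, ω₁=1.013, θ₂=0.141, ω₂=0.067
apply F[11]=+20.000 → step 12: x=-0.364, v=-0.027, θ₁=0.362, ω₁=0.530, θ₂=0.140, ω₂=-0.096
apply F[12]=+20.000 → step 13: x=-0.360, v=0.412, θ₁=0.368, ω₁=0.063, θ₂=0.137, ω₂=-0.273
apply F[13]=+20.000 → step 14: x=-0.348, v=0.850, θ₁=0.365, ω₁=-0.401, θ₂=0.129, ω₂=-0.456
apply F[14]=+20.000 → step 15: x=-0.326, v=1.293, θ₁=0.352, ω₁=-0.877, θ₂=0.118, ω₂=-0.635
apply F[15]=+20.000 → step 16: x=-0.296, v=1.748, θ₁=0.330, ω₁=-1.381, θ₂=0.104, ω₂=-0.803
apply F[16]=+20.000 → step 17: x=-0.256, v=2.220, θ₁=0.297, ω₁=-1.928, θ₂=0.086, ω₂=-0.951
apply F[17]=+20.000 → step 18: x=-0.207, v=2.716, θ₁=0.252, ω₁=-2.534, θ₂=0.066, ω₂=-1.068
apply F[18]=+20.000 → step 19: x=-0.148, v=3.239, θ₁=0.195, ω₁=-3.214, θ₂=0.044, ω₂=-1.144
apply F[19]=+20.000 → step 20: x=-0.077, v=3.792, θ₁=0.123, ω₁=-3.974, θ₂=0.021, ω₂=-1.177
apply F[20]=+20.000 → step 21: x=0.004, v=4.364, θ₁=0.035, ω₁=-4.802, θ₂=-0.003, ω₂=-1.175
apply F[21]=+15.047 → step 22: x=0.096, v=4.790, θ₁=-0.067, ω₁=-5.441, θ₂=-0.026, ω₂=-1.177
apply F[22]=-18.721 → step 23: x=0.186, v=4.245, θ₁=-0.168, ω₁=-4.665, θ₂=-0.050, ω₂=-1.191
apply F[23]=-20.000 → step 24: x=0.265, v=3.688, θ₁=-0.254, ω₁=-3.918, θ₂=-0.074, ω₂=-1.169
Max |angle| over trajectory = 0.368 rad = 21.1°.

Answer: 21.1°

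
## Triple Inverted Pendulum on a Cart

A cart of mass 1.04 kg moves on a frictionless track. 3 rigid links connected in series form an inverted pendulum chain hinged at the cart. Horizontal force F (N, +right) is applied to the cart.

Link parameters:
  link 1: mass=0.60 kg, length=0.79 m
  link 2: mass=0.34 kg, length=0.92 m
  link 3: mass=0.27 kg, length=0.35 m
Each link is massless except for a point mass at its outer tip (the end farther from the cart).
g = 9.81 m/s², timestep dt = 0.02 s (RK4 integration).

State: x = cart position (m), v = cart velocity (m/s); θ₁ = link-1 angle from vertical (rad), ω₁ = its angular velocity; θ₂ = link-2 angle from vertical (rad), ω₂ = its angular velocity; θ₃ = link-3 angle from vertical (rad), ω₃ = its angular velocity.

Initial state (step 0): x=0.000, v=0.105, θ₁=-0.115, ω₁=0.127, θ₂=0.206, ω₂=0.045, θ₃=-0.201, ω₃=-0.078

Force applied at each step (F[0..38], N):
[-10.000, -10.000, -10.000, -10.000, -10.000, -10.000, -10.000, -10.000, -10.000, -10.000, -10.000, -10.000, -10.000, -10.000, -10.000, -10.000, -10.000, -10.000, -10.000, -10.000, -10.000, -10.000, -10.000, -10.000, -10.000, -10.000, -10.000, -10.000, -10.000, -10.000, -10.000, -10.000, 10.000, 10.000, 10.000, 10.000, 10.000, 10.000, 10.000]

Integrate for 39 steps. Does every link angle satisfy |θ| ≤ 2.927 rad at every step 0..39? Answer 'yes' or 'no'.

apply F[0]=-10.000 → step 1: x=0.000, v=-0.063, θ₁=-0.111, ω₁=0.244, θ₂=0.209, ω₂=0.224, θ₃=-0.206, ω₃=-0.414
apply F[1]=-10.000 → step 2: x=-0.003, v=-0.232, θ₁=-0.105, ω₁=0.365, θ₂=0.215, ω₂=0.401, θ₃=-0.218, ω₃=-0.752
apply F[2]=-10.000 → step 3: x=-0.009, v=-0.404, θ₁=-0.097, ω₁=0.493, θ₂=0.225, ω₂=0.574, θ₃=-0.236, ω₃=-1.092
apply F[3]=-10.000 → step 4: x=-0.019, v=-0.578, θ₁=-0.085, ω₁=0.631, θ₂=0.238, ω₂=0.741, θ₃=-0.261, ω₃=-1.433
apply F[4]=-10.000 → step 5: x=-0.032, v=-0.755, θ₁=-0.071, ω₁=0.781, θ₂=0.254, ω₂=0.900, θ₃=-0.293, ω₃=-1.770
apply F[5]=-10.000 → step 6: x=-0.049, v=-0.936, θ₁=-0.054, ω₁=0.946, θ₂=0.274, ω₂=1.048, θ₃=-0.332, ω₃=-2.098
apply F[6]=-10.000 → step 7: x=-0.070, v=-1.121, θ₁=-0.033, ω₁=1.127, θ₂=0.296, ω₂=1.180, θ₃=-0.377, ω₃=-2.410
apply F[7]=-10.000 → step 8: x=-0.094, v=-1.311, θ₁=-0.009, ω₁=1.325, θ₂=0.321, ω₂=1.293, θ₃=-0.428, ω₃=-2.695
apply F[8]=-10.000 → step 9: x=-0.122, v=-1.503, θ₁=0.020, ω₁=1.542, θ₂=0.348, ω₂=1.384, θ₃=-0.485, ω₃=-2.945
apply F[9]=-10.000 → step 10: x=-0.154, v=-1.700, θ₁=0.053, ω₁=1.777, θ₂=0.376, ω₂=1.450, θ₃=-0.546, ω₃=-3.151
apply F[10]=-10.000 → step 11: x=-0.190, v=-1.899, θ₁=0.091, ω₁=2.031, θ₂=0.405, ω₂=1.490, θ₃=-0.610, ω₃=-3.305
apply F[11]=-10.000 → step 12: x=-0.230, v=-2.098, θ₁=0.134, ω₁=2.302, θ₂=0.435, ω₂=1.504, θ₃=-0.678, ω₃=-3.398
apply F[12]=-10.000 → step 13: x=-0.274, v=-2.297, θ₁=0.183, ω₁=2.588, θ₂=0.465, ω₂=1.492, θ₃=-0.746, ω₃=-3.423
apply F[13]=-10.000 → step 14: x=-0.322, v=-2.492, θ₁=0.238, ω₁=2.885, θ₂=0.495, ω₂=1.459, θ₃=-0.814, ω₃=-3.370
apply F[14]=-10.000 → step 15: x=-0.374, v=-2.679, θ₁=0.299, ω₁=3.187, θ₂=0.524, ω₂=1.410, θ₃=-0.880, ω₃=-3.229
apply F[15]=-10.000 → step 16: x=-0.429, v=-2.854, θ₁=0.365, ω₁=3.489, θ₂=0.551, ω₂=1.352, θ₃=-0.942, ω₃=-2.992
apply F[16]=-10.000 → step 17: x=-0.488, v=-3.010, θ₁=0.438, ω₁=3.783, θ₂=0.578, ω₂=1.295, θ₃=-0.999, ω₃=-2.649
apply F[17]=-10.000 → step 18: x=-0.549, v=-3.145, θ₁=0.517, ω₁=4.060, θ₂=0.603, ω₂=1.252, θ₃=-1.048, ω₃=-2.200
apply F[18]=-10.000 → step 19: x=-0.613, v=-3.252, θ₁=0.600, ω₁=4.315, θ₂=0.628, ω₂=1.233, θ₃=-1.086, ω₃=-1.646
apply F[19]=-10.000 → step 20: x=-0.679, v=-3.330, θ₁=0.689, ω₁=4.542, θ₂=0.653, ω₂=1.247, θ₃=-1.113, ω₃=-0.998
apply F[20]=-10.000 → step 21: x=-0.746, v=-3.377, θ₁=0.782, ω₁=4.740, θ₂=0.678, ω₂=1.301, θ₃=-1.126, ω₃=-0.272
apply F[21]=-10.000 → step 22: x=-0.814, v=-3.395, θ₁=0.878, ω₁=4.911, θ₂=0.705, ω₂=1.394, θ₃=-1.123, ω₃=0.516
apply F[22]=-10.000 → step 23: x=-0.882, v=-3.386, θ₁=0.978, ω₁=5.058, θ₂=0.734, ω₂=1.526, θ₃=-1.105, ω₃=1.349
apply F[23]=-10.000 → step 24: x=-0.949, v=-3.353, θ₁=1.081, ω₁=5.187, θ₂=0.766, ω₂=1.691, θ₃=-1.069, ω₃=2.217
apply F[24]=-10.000 → step 25: x=-1.016, v=-3.298, θ₁=1.186, ω₁=5.303, θ₂=0.802, ω₂=1.882, θ₃=-1.016, ω₃=3.113
apply F[25]=-10.000 → step 26: x=-1.081, v=-3.223, θ₁=1.293, ω₁=5.411, θ₂=0.842, ω₂=2.092, θ₃=-0.945, ω₃=4.035
apply F[26]=-10.000 → step 27: x=-1.145, v=-3.130, θ₁=1.402, ω₁=5.513, θ₂=0.886, ω₂=2.312, θ₃=-0.854, ω₃=4.986
apply F[27]=-10.000 → step 28: x=-1.206, v=-3.020, θ₁=1.513, ω₁=5.614, θ₂=0.934, ω₂=2.533, θ₃=-0.745, ω₃=5.976
apply F[28]=-10.000 → step 29: x=-1.265, v=-2.895, θ₁=1.626, ω₁=5.712, θ₂=0.987, ω₂=2.747, θ₃=-0.615, ω₃=7.016
apply F[29]=-10.000 → step 30: x=-1.322, v=-2.755, θ₁=1.742, ω₁=5.807, θ₂=1.044, ω₂=2.942, θ₃=-0.464, ω₃=8.123
apply F[30]=-10.000 → step 31: x=-1.375, v=-2.602, θ₁=1.859, ω₁=5.892, θ₂=1.105, ω₂=3.108, θ₃=-0.289, ω₃=9.316
apply F[31]=-10.000 → step 32: x=-1.426, v=-2.438, θ₁=1.977, ω₁=5.958, θ₂=1.168, ω₂=3.234, θ₃=-0.090, ω₃=10.623
apply F[32]=+10.000 → step 33: x=-1.470, v=-2.013, θ₁=2.099, ω₁=6.195, θ₂=1.232, ω₂=3.140, θ₃=0.133, ω₃=11.743
apply F[33]=+10.000 → step 34: x=-1.506, v=-1.557, θ₁=2.225, ω₁=6.421, θ₂=1.294, ω₂=3.056, θ₃=0.381, ω₃=13.036
apply F[34]=+10.000 → step 35: x=-1.532, v=-1.077, θ₁=2.355, ω₁=6.592, θ₂=1.354, ω₂=3.025, θ₃=0.656, ω₃=14.480
apply F[35]=+10.000 → step 36: x=-1.549, v=-0.586, θ₁=2.488, ω₁=6.645, θ₂=1.416, ω₂=3.135, θ₃=0.960, ω₃=15.927
apply F[36]=+10.000 → step 37: x=-1.556, v=-0.110, θ₁=2.620, ω₁=6.517, θ₂=1.482, ω₂=3.540, θ₃=1.290, ω₃=16.999
apply F[37]=+10.000 → step 38: x=-1.554, v=0.321, θ₁=2.747, ω₁=6.200, θ₂=1.560, ω₂=4.382, θ₃=1.634, ω₃=17.220
apply F[38]=+10.000 → step 39: x=-1.544, v=0.689, θ₁=2.867, ω₁=5.748, θ₂=1.660, ω₂=5.641, θ₃=1.972, ω₃=16.410
Max |angle| over trajectory = 2.867 rad; bound = 2.927 → within bound.

Answer: yes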